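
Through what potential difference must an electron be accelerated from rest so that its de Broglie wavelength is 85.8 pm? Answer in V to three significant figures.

p = h/λ = 6.626 × 10⁻³⁴ / 8.580 × 10⁻¹¹ = 7.723 × 10⁻²⁴ kg·m/s.
KE = p²/(2m) = 3.274 × 10⁻¹⁷ J.
V = KE/e = 3.274 × 10⁻¹⁷ / (1.602 × 10⁻¹⁹) = 204 V.

V = 204 V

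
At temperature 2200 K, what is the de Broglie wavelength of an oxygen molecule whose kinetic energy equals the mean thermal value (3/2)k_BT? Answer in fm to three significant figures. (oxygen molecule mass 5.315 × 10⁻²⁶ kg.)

λ = 9520 fm

KE = (3/2)k_BT = 1.5 × 1.381 × 10⁻²³ × 2200 = 4.557 × 10⁻²⁰ J.
p = √(2mKE) = √(2 × 5.315 × 10⁻²⁶ × 4.557 × 10⁻²⁰) = 6.960 × 10⁻²³ kg·m/s.
λ = h/p = 9.52 × 10⁻¹² m = 9520 fm.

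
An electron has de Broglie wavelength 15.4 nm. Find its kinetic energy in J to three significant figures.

KE = 1.02 × 10⁻²¹ J

p = h/λ = 6.626 × 10⁻³⁴ / 1.540 × 10⁻⁸ = 4.303 × 10⁻²⁶ kg·m/s.
KE = p²/(2m) = (4.303 × 10⁻²⁶)² / (2 × 9.109 × 10⁻³¹) = 1.016 × 10⁻²¹ J = 1.02 × 10⁻²¹ J.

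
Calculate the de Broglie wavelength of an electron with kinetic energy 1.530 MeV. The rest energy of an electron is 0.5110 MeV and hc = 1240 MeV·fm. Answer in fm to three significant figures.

λ = 628 fm

Total energy E = KE + m₀c² = 1.530 + 0.5110 = 2.0410 MeV.
(pc)² = E² − (m₀c²)² = (2.0410)² − (0.5110)² = 3.905 MeV², so pc = 1.976 MeV.
λ = hc/(pc) = 1240 MeV·fm / 1.976 MeV = 628 fm.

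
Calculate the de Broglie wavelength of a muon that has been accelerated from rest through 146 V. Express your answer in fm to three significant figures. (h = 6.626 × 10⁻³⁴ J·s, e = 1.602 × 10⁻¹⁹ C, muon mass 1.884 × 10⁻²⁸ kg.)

KE = eV = 1.602 × 10⁻¹⁹ × 146.0 = 2.339 × 10⁻¹⁷ J.
p = √(2mKE) = √(2 × 1.884 × 10⁻²⁸ × 2.339 × 10⁻¹⁷) = 9.388 × 10⁻²³ kg·m/s.
λ = h/p = 6.626 × 10⁻³⁴ / 9.388 × 10⁻²³ = 7.06 × 10⁻¹² m = 7060 fm.

λ = 7060 fm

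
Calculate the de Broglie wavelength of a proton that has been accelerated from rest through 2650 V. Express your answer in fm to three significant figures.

λ = 556 fm

KE = eV = 1.602 × 10⁻¹⁹ × 2650 = 4.245 × 10⁻¹⁶ J.
p = √(2mKE) = √(2 × 1.673 × 10⁻²⁷ × 4.245 × 10⁻¹⁶) = 1.192 × 10⁻²¹ kg·m/s.
λ = h/p = 6.626 × 10⁻³⁴ / 1.192 × 10⁻²¹ = 5.56 × 10⁻¹³ m = 556 fm.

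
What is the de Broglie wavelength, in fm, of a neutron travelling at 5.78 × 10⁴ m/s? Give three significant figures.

λ = 6840 fm

p = mv = 1.675 × 10⁻²⁷ × 5.78 × 10⁴ = 9.682 × 10⁻²³ kg·m/s.
λ = h/p = 6.626 × 10⁻³⁴ / 9.682 × 10⁻²³ = 6.84 × 10⁻¹² m = 6840 fm.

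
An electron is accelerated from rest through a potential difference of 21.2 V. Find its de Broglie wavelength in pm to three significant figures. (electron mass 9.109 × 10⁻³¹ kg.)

KE = eV = 1.602 × 10⁻¹⁹ × 21.20 = 3.396 × 10⁻¹⁸ J.
p = √(2mKE) = √(2 × 9.109 × 10⁻³¹ × 3.396 × 10⁻¹⁸) = 2.487 × 10⁻²⁴ kg·m/s.
λ = h/p = 6.626 × 10⁻³⁴ / 2.487 × 10⁻²⁴ = 2.66 × 10⁻¹⁰ m = 266 pm.

λ = 266 pm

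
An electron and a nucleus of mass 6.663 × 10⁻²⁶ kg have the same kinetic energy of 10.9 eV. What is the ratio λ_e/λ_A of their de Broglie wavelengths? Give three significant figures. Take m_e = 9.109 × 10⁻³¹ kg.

At fixed KE, p = √(2mKE) so λ = h/p ∝ 1/√m.
λ_e/λ_A = √(m_A/m_e) = √(6.663 × 10⁻²⁶/9.109 × 10⁻³¹) = √(7.315 × 10⁴) = 270.

λ_e/λ_A = 270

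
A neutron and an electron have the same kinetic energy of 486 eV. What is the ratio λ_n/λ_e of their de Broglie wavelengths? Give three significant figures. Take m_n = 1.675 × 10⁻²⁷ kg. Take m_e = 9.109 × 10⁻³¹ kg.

At fixed KE, p = √(2mKE) so λ = h/p ∝ 1/√m.
λ_n/λ_e = √(m_e/m_n) = √(9.109 × 10⁻³¹/1.675 × 10⁻²⁷) = √(5.438 × 10⁻⁴) = 0.0233.

λ_n/λ_e = 0.0233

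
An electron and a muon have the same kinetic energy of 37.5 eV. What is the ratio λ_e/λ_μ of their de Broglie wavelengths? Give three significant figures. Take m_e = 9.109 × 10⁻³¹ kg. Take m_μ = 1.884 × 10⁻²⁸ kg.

At fixed KE, p = √(2mKE) so λ = h/p ∝ 1/√m.
λ_e/λ_μ = √(m_μ/m_e) = √(1.884 × 10⁻²⁸/9.109 × 10⁻³¹) = √(206.8) = 14.4.

λ_e/λ_μ = 14.4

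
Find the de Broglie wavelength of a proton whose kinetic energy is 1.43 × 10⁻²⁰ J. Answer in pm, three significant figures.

p = √(2mKE) = √(2 × 1.673 × 10⁻²⁷ × 1.430 × 10⁻²⁰) = 6.917 × 10⁻²⁴ kg·m/s.
λ = h/p = 6.626 × 10⁻³⁴ / 6.917 × 10⁻²⁴ = 9.58 × 10⁻¹¹ m = 95.8 pm.

λ = 95.8 pm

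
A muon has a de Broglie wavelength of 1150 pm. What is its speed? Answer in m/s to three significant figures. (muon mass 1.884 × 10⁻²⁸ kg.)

v = 3060 m/s

p = h/λ = 6.626 × 10⁻³⁴ / 1.150 × 10⁻⁹ = 5.762 × 10⁻²⁵ kg·m/s.
v = p/m = 5.762 × 10⁻²⁵ / 1.884 × 10⁻²⁸ = 3.06 × 10³ m/s = 3060 m/s.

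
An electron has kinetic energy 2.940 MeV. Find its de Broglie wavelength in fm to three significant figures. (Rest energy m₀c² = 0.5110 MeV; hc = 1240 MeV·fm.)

Total energy E = KE + m₀c² = 2.940 + 0.5110 = 3.4510 MeV.
(pc)² = E² − (m₀c²)² = (3.4510)² − (0.5110)² = 11.65 MeV², so pc = 3.413 MeV.
λ = hc/(pc) = 1240 MeV·fm / 3.413 MeV = 363 fm.

λ = 363 fm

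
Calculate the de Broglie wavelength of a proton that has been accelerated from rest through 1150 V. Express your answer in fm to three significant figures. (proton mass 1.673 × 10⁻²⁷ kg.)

KE = eV = 1.602 × 10⁻¹⁹ × 1150 = 1.842 × 10⁻¹⁶ J.
p = √(2mKE) = √(2 × 1.673 × 10⁻²⁷ × 1.842 × 10⁻¹⁶) = 7.851 × 10⁻²² kg·m/s.
λ = h/p = 6.626 × 10⁻³⁴ / 7.851 × 10⁻²² = 8.44 × 10⁻¹³ m = 844 fm.

λ = 844 fm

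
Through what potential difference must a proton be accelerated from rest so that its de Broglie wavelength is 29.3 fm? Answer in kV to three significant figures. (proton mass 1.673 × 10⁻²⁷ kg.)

p = h/λ = 6.626 × 10⁻³⁴ / 2.930 × 10⁻¹⁴ = 2.261 × 10⁻²⁰ kg·m/s.
KE = p²/(2m) = 1.528 × 10⁻¹³ J.
V = KE/e = 1.528 × 10⁻¹³ / (1.602 × 10⁻¹⁹) = 954 kV.

V = 954 kV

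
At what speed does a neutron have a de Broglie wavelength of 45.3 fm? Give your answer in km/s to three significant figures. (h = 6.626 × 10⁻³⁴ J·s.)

v = 8730 km/s

p = h/λ = 6.626 × 10⁻³⁴ / 4.530 × 10⁻¹⁴ = 1.463 × 10⁻²⁰ kg·m/s.
v = p/m = 1.463 × 10⁻²⁰ / 1.675 × 10⁻²⁷ = 8.73 × 10⁶ m/s = 8730 km/s.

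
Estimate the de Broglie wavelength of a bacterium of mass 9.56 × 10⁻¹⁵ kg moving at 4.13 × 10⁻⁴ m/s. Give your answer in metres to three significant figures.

λ = 1.68 × 10⁻¹⁶ m

p = mv = 9.56 × 10⁻¹⁵ × 4.13 × 10⁻⁴ = 3.948 × 10⁻¹⁸ kg·m/s.
λ = h/p = 6.626 × 10⁻³⁴ / 3.948 × 10⁻¹⁸ = 1.68 × 10⁻¹⁶ m.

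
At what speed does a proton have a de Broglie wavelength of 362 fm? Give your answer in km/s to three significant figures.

v = 1090 km/s

p = h/λ = 6.626 × 10⁻³⁴ / 3.620 × 10⁻¹³ = 1.830 × 10⁻²¹ kg·m/s.
v = p/m = 1.830 × 10⁻²¹ / 1.673 × 10⁻²⁷ = 1.09 × 10⁶ m/s = 1090 km/s.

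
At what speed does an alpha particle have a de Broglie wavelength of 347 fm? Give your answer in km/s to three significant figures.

v = 287 km/s

p = h/λ = 6.626 × 10⁻³⁴ / 3.470 × 10⁻¹³ = 1.910 × 10⁻²¹ kg·m/s.
v = p/m = 1.910 × 10⁻²¹ / 6.645 × 10⁻²⁷ = 2.87 × 10⁵ m/s = 287 km/s.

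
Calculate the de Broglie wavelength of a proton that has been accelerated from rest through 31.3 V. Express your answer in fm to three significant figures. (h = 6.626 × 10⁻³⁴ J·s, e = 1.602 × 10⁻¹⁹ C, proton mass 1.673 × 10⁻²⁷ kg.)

λ = 5120 fm

KE = eV = 1.602 × 10⁻¹⁹ × 31.30 = 5.014 × 10⁻¹⁸ J.
p = √(2mKE) = √(2 × 1.673 × 10⁻²⁷ × 5.014 × 10⁻¹⁸) = 1.295 × 10⁻²² kg·m/s.
λ = h/p = 6.626 × 10⁻³⁴ / 1.295 × 10⁻²² = 5.12 × 10⁻¹² m = 5120 fm.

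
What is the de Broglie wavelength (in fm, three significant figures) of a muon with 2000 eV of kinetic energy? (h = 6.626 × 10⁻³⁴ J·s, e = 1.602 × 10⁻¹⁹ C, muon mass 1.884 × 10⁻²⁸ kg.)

λ = 1910 fm

KE = 2000 eV = 3.204 × 10⁻¹⁶ J.
p = √(2mKE) = √(2 × 1.884 × 10⁻²⁸ × 3.204 × 10⁻¹⁶) = 3.475 × 10⁻²² kg·m/s.
λ = h/p = 6.626 × 10⁻³⁴ / 3.475 × 10⁻²² = 1.91 × 10⁻¹² m = 1910 fm.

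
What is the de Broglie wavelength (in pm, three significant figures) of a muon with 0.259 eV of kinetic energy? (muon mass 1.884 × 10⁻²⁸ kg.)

KE = 0.259 eV = 4.149 × 10⁻²⁰ J.
p = √(2mKE) = √(2 × 1.884 × 10⁻²⁸ × 4.149 × 10⁻²⁰) = 3.954 × 10⁻²⁴ kg·m/s.
λ = h/p = 6.626 × 10⁻³⁴ / 3.954 × 10⁻²⁴ = 1.68 × 10⁻¹⁰ m = 168 pm.

λ = 168 pm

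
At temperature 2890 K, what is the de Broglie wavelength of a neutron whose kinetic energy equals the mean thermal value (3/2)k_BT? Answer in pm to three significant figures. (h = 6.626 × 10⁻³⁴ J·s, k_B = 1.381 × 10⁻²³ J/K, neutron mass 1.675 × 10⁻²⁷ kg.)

KE = (3/2)k_BT = 1.5 × 1.381 × 10⁻²³ × 2890 = 5.987 × 10⁻²⁰ J.
p = √(2mKE) = √(2 × 1.675 × 10⁻²⁷ × 5.987 × 10⁻²⁰) = 1.416 × 10⁻²³ kg·m/s.
λ = h/p = 4.68 × 10⁻¹¹ m = 46.8 pm.

λ = 46.8 pm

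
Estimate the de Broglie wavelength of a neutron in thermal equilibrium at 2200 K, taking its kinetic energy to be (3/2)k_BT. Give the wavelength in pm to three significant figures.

KE = (3/2)k_BT = 1.5 × 1.381 × 10⁻²³ × 2200 = 4.557 × 10⁻²⁰ J.
p = √(2mKE) = √(2 × 1.675 × 10⁻²⁷ × 4.557 × 10⁻²⁰) = 1.236 × 10⁻²³ kg·m/s.
λ = h/p = 5.36 × 10⁻¹¹ m = 53.6 pm.

λ = 53.6 pm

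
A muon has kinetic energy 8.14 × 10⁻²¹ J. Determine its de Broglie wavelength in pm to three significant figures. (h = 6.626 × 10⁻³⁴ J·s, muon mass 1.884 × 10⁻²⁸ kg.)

λ = 378 pm

p = √(2mKE) = √(2 × 1.884 × 10⁻²⁸ × 8.140 × 10⁻²¹) = 1.751 × 10⁻²⁴ kg·m/s.
λ = h/p = 6.626 × 10⁻³⁴ / 1.751 × 10⁻²⁴ = 3.78 × 10⁻¹⁰ m = 378 pm.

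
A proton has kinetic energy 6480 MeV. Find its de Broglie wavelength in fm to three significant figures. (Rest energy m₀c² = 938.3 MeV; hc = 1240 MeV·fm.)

Total energy E = KE + m₀c² = 6480 + 938.3 = 7418.3 MeV.
(pc)² = E² − (m₀c²)² = (7418.3)² − (938.3)² = 5.415 × 10⁷ MeV², so pc = 7359 MeV.
λ = hc/(pc) = 1240 MeV·fm / 7359 MeV = 0.169 fm.

λ = 0.169 fm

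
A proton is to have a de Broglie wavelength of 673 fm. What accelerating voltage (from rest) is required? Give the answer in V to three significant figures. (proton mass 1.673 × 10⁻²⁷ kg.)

p = h/λ = 6.626 × 10⁻³⁴ / 6.730 × 10⁻¹³ = 9.845 × 10⁻²² kg·m/s.
KE = p²/(2m) = 2.897 × 10⁻¹⁶ J.
V = KE/e = 2.897 × 10⁻¹⁶ / (1.602 × 10⁻¹⁹) = 1810 V.

V = 1810 V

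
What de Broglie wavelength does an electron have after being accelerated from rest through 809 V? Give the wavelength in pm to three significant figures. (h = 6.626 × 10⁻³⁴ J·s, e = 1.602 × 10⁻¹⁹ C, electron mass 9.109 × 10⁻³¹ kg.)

KE = eV = 1.602 × 10⁻¹⁹ × 809.0 = 1.296 × 10⁻¹⁶ J.
p = √(2mKE) = √(2 × 9.109 × 10⁻³¹ × 1.296 × 10⁻¹⁶) = 1.537 × 10⁻²³ kg·m/s.
λ = h/p = 6.626 × 10⁻³⁴ / 1.537 × 10⁻²³ = 4.31 × 10⁻¹¹ m = 43.1 pm.

λ = 43.1 pm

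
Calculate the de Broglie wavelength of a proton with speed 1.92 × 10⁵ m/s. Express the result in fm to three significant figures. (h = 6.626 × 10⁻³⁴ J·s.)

p = mv = 1.673 × 10⁻²⁷ × 1.92 × 10⁵ = 3.212 × 10⁻²² kg·m/s.
λ = h/p = 6.626 × 10⁻³⁴ / 3.212 × 10⁻²² = 2.06 × 10⁻¹² m = 2060 fm.

λ = 2060 fm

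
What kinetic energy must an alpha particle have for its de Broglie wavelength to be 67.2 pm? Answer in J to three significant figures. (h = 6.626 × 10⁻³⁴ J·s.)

p = h/λ = 6.626 × 10⁻³⁴ / 6.720 × 10⁻¹¹ = 9.860 × 10⁻²⁴ kg·m/s.
KE = p²/(2m) = (9.860 × 10⁻²⁴)² / (2 × 6.645 × 10⁻²⁷) = 7.315 × 10⁻²¹ J = 7.32 × 10⁻²¹ J.

KE = 7.32 × 10⁻²¹ J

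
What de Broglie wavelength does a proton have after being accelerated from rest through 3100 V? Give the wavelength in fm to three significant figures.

λ = 514 fm

KE = eV = 1.602 × 10⁻¹⁹ × 3100 = 4.966 × 10⁻¹⁶ J.
p = √(2mKE) = √(2 × 1.673 × 10⁻²⁷ × 4.966 × 10⁻¹⁶) = 1.289 × 10⁻²¹ kg·m/s.
λ = h/p = 6.626 × 10⁻³⁴ / 1.289 × 10⁻²¹ = 5.14 × 10⁻¹³ m = 514 fm.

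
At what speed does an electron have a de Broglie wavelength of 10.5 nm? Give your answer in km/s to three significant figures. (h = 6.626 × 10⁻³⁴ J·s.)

v = 69.3 km/s

p = h/λ = 6.626 × 10⁻³⁴ / 1.050 × 10⁻⁸ = 6.310 × 10⁻²⁶ kg·m/s.
v = p/m = 6.310 × 10⁻²⁶ / 9.109 × 10⁻³¹ = 6.93 × 10⁴ m/s = 69.3 km/s.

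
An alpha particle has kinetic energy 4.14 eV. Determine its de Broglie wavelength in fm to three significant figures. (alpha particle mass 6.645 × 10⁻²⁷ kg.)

λ = 7060 fm

KE = 4.14 eV = 6.632 × 10⁻¹⁹ J.
p = √(2mKE) = √(2 × 6.645 × 10⁻²⁷ × 6.632 × 10⁻¹⁹) = 9.388 × 10⁻²³ kg·m/s.
λ = h/p = 6.626 × 10⁻³⁴ / 9.388 × 10⁻²³ = 7.06 × 10⁻¹² m = 7060 fm.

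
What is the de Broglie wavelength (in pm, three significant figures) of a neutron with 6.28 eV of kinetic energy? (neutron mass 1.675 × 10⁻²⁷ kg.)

λ = 11.4 pm

KE = 6.28 eV = 1.006 × 10⁻¹⁸ J.
p = √(2mKE) = √(2 × 1.675 × 10⁻²⁷ × 1.006 × 10⁻¹⁸) = 5.805 × 10⁻²³ kg·m/s.
λ = h/p = 6.626 × 10⁻³⁴ / 5.805 × 10⁻²³ = 1.14 × 10⁻¹¹ m = 11.4 pm.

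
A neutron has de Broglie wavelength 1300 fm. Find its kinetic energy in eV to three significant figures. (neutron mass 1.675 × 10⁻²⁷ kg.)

KE = 484 eV

p = h/λ = 6.626 × 10⁻³⁴ / 1.300 × 10⁻¹² = 5.097 × 10⁻²² kg·m/s.
KE = p²/(2m) = (5.097 × 10⁻²²)² / (2 × 1.675 × 10⁻²⁷) = 7.755 × 10⁻¹⁷ J = 484 eV.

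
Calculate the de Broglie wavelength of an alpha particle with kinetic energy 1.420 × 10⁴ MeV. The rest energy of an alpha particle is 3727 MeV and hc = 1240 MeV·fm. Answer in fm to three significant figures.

Total energy E = KE + m₀c² = 1.420 × 10⁴ + 3727 = 17927 MeV.
(pc)² = E² − (m₀c²)² = (17927)² − (3727)² = 3.075 × 10⁸ MeV², so pc = 1.754 × 10⁴ MeV.
λ = hc/(pc) = 1240 MeV·fm / 1.754 × 10⁴ MeV = 0.0707 fm.

λ = 0.0707 fm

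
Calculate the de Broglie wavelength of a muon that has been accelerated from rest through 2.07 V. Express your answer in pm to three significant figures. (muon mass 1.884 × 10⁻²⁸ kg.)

λ = 59.3 pm

KE = eV = 1.602 × 10⁻¹⁹ × 2.070 = 3.316 × 10⁻¹⁹ J.
p = √(2mKE) = √(2 × 1.884 × 10⁻²⁸ × 3.316 × 10⁻¹⁹) = 1.118 × 10⁻²³ kg·m/s.
λ = h/p = 6.626 × 10⁻³⁴ / 1.118 × 10⁻²³ = 5.93 × 10⁻¹¹ m = 59.3 pm.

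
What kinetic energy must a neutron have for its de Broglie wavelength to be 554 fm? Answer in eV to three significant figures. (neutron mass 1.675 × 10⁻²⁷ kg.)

KE = 2670 eV

p = h/λ = 6.626 × 10⁻³⁴ / 5.540 × 10⁻¹³ = 1.196 × 10⁻²¹ kg·m/s.
KE = p²/(2m) = (1.196 × 10⁻²¹)² / (2 × 1.675 × 10⁻²⁷) = 4.270 × 10⁻¹⁶ J = 2670 eV.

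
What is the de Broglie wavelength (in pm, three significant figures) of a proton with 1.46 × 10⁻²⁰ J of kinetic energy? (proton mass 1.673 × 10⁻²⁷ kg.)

p = √(2mKE) = √(2 × 1.673 × 10⁻²⁷ × 1.460 × 10⁻²⁰) = 6.989 × 10⁻²⁴ kg·m/s.
λ = h/p = 6.626 × 10⁻³⁴ / 6.989 × 10⁻²⁴ = 9.48 × 10⁻¹¹ m = 94.8 pm.

λ = 94.8 pm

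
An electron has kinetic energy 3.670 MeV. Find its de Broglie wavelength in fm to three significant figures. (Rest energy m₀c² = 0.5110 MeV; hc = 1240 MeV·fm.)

λ = 299 fm

Total energy E = KE + m₀c² = 3.670 + 0.5110 = 4.1810 MeV.
(pc)² = E² − (m₀c²)² = (4.1810)² − (0.5110)² = 17.22 MeV², so pc = 4.150 MeV.
λ = hc/(pc) = 1240 MeV·fm / 4.150 MeV = 299 fm.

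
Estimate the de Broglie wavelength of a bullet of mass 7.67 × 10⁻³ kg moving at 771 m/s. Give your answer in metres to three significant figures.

λ = 1.12 × 10⁻³⁴ m

p = mv = 7.67 × 10⁻³ × 771 = 5.914 kg·m/s.
λ = h/p = 6.626 × 10⁻³⁴ / 5.914 = 1.12 × 10⁻³⁴ m.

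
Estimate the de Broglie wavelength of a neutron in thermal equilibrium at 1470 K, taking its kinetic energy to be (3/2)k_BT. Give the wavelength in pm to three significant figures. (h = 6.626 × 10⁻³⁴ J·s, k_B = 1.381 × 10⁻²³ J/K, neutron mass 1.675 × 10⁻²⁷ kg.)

λ = 65.6 pm

KE = (3/2)k_BT = 1.5 × 1.381 × 10⁻²³ × 1470 = 3.045 × 10⁻²⁰ J.
p = √(2mKE) = √(2 × 1.675 × 10⁻²⁷ × 3.045 × 10⁻²⁰) = 1.010 × 10⁻²³ kg·m/s.
λ = h/p = 6.56 × 10⁻¹¹ m = 65.6 pm.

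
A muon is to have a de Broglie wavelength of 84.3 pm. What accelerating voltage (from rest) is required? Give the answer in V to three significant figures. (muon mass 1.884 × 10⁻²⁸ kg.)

V = 1.02 V

p = h/λ = 6.626 × 10⁻³⁴ / 8.430 × 10⁻¹¹ = 7.860 × 10⁻²⁴ kg·m/s.
KE = p²/(2m) = 1.640 × 10⁻¹⁹ J.
V = KE/e = 1.640 × 10⁻¹⁹ / (1.602 × 10⁻¹⁹) = 1.02 V.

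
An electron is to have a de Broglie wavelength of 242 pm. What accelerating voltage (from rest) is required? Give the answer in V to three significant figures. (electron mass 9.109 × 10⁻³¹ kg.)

V = 25.7 V

p = h/λ = 6.626 × 10⁻³⁴ / 2.420 × 10⁻¹⁰ = 2.738 × 10⁻²⁴ kg·m/s.
KE = p²/(2m) = 4.115 × 10⁻¹⁸ J.
V = KE/e = 4.115 × 10⁻¹⁸ / (1.602 × 10⁻¹⁹) = 25.7 V.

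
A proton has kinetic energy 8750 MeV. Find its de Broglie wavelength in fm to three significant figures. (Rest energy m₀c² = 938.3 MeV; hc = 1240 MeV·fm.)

λ = 0.129 fm

Total energy E = KE + m₀c² = 8750 + 938.3 = 9688.3 MeV.
(pc)² = E² − (m₀c²)² = (9688.3)² − (938.3)² = 9.298 × 10⁷ MeV², so pc = 9643 MeV.
λ = hc/(pc) = 1240 MeV·fm / 9643 MeV = 0.129 fm.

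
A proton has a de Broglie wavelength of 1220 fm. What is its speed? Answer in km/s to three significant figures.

v = 325 km/s

p = h/λ = 6.626 × 10⁻³⁴ / 1.220 × 10⁻¹² = 5.431 × 10⁻²² kg·m/s.
v = p/m = 5.431 × 10⁻²² / 1.673 × 10⁻²⁷ = 3.25 × 10⁵ m/s = 325 km/s.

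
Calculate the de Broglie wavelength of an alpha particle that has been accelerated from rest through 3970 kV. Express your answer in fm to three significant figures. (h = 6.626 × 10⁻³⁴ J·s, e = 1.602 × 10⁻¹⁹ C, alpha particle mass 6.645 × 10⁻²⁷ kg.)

KE = 2eV = 2 × 1.602 × 10⁻¹⁹ × 3.970 × 10⁶ = 1.272 × 10⁻¹² J.
p = √(2mKE) = √(2 × 6.645 × 10⁻²⁷ × 1.272 × 10⁻¹²) = 1.300 × 10⁻¹⁹ kg·m/s.
λ = h/p = 6.626 × 10⁻³⁴ / 1.300 × 10⁻¹⁹ = 5.10 × 10⁻¹⁵ m = 5.10 fm.

λ = 5.10 fm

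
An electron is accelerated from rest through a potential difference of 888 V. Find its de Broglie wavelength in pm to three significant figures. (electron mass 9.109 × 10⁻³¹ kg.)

λ = 41.2 pm

KE = eV = 1.602 × 10⁻¹⁹ × 888.0 = 1.423 × 10⁻¹⁶ J.
p = √(2mKE) = √(2 × 9.109 × 10⁻³¹ × 1.423 × 10⁻¹⁶) = 1.610 × 10⁻²³ kg·m/s.
λ = h/p = 6.626 × 10⁻³⁴ / 1.610 × 10⁻²³ = 4.12 × 10⁻¹¹ m = 41.2 pm.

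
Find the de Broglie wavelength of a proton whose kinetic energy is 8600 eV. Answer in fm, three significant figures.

KE = 8600 eV = 1.378 × 10⁻¹⁵ J.
p = √(2mKE) = √(2 × 1.673 × 10⁻²⁷ × 1.378 × 10⁻¹⁵) = 2.147 × 10⁻²¹ kg·m/s.
λ = h/p = 6.626 × 10⁻³⁴ / 2.147 × 10⁻²¹ = 3.09 × 10⁻¹³ m = 309 fm.

λ = 309 fm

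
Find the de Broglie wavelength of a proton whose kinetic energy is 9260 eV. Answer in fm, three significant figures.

λ = 297 fm

KE = 9260 eV = 1.483 × 10⁻¹⁵ J.
p = √(2mKE) = √(2 × 1.673 × 10⁻²⁷ × 1.483 × 10⁻¹⁵) = 2.228 × 10⁻²¹ kg·m/s.
λ = h/p = 6.626 × 10⁻³⁴ / 2.228 × 10⁻²¹ = 2.97 × 10⁻¹³ m = 297 fm.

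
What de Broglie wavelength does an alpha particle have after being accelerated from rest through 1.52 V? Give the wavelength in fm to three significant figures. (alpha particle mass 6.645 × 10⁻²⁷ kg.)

KE = 2eV = 2 × 1.602 × 10⁻¹⁹ × 1.520 = 4.870 × 10⁻¹⁹ J.
p = √(2mKE) = √(2 × 6.645 × 10⁻²⁷ × 4.870 × 10⁻¹⁹) = 8.045 × 10⁻²³ kg·m/s.
λ = h/p = 6.626 × 10⁻³⁴ / 8.045 × 10⁻²³ = 8.24 × 10⁻¹² m = 8240 fm.

λ = 8240 fm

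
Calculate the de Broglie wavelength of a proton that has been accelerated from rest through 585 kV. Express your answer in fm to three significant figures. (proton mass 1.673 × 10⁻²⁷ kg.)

KE = eV = 1.602 × 10⁻¹⁹ × 5.850 × 10⁵ = 9.372 × 10⁻¹⁴ J.
p = √(2mKE) = √(2 × 1.673 × 10⁻²⁷ × 9.372 × 10⁻¹⁴) = 1.771 × 10⁻²⁰ kg·m/s.
λ = h/p = 6.626 × 10⁻³⁴ / 1.771 × 10⁻²⁰ = 3.74 × 10⁻¹⁴ m = 37.4 fm.

λ = 37.4 fm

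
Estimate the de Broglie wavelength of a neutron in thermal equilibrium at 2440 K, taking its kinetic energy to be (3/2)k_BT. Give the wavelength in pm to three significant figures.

λ = 50.9 pm

KE = (3/2)k_BT = 1.5 × 1.381 × 10⁻²³ × 2440 = 5.054 × 10⁻²⁰ J.
p = √(2mKE) = √(2 × 1.675 × 10⁻²⁷ × 5.054 × 10⁻²⁰) = 1.301 × 10⁻²³ kg·m/s.
λ = h/p = 5.09 × 10⁻¹¹ m = 50.9 pm.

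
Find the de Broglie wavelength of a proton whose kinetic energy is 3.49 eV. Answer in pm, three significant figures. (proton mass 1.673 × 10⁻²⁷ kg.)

KE = 3.49 eV = 5.591 × 10⁻¹⁹ J.
p = √(2mKE) = √(2 × 1.673 × 10⁻²⁷ × 5.591 × 10⁻¹⁹) = 4.325 × 10⁻²³ kg·m/s.
λ = h/p = 6.626 × 10⁻³⁴ / 4.325 × 10⁻²³ = 1.53 × 10⁻¹¹ m = 15.3 pm.

λ = 15.3 pm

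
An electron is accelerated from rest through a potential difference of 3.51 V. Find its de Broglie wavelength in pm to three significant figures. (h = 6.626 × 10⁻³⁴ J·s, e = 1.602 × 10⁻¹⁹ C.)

λ = 655 pm

KE = eV = 1.602 × 10⁻¹⁹ × 3.510 = 5.623 × 10⁻¹⁹ J.
p = √(2mKE) = √(2 × 9.109 × 10⁻³¹ × 5.623 × 10⁻¹⁹) = 1.012 × 10⁻²⁴ kg·m/s.
λ = h/p = 6.626 × 10⁻³⁴ / 1.012 × 10⁻²⁴ = 6.55 × 10⁻¹⁰ m = 655 pm.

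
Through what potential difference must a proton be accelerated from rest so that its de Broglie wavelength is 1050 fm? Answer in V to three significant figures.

V = 743 V

p = h/λ = 6.626 × 10⁻³⁴ / 1.050 × 10⁻¹² = 6.310 × 10⁻²² kg·m/s.
KE = p²/(2m) = 1.190 × 10⁻¹⁶ J.
V = KE/e = 1.190 × 10⁻¹⁶ / (1.602 × 10⁻¹⁹) = 743 V.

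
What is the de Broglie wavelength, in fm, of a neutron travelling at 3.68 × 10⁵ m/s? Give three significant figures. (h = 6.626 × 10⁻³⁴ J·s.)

λ = 1070 fm

p = mv = 1.675 × 10⁻²⁷ × 3.68 × 10⁵ = 6.164 × 10⁻²² kg·m/s.
λ = h/p = 6.626 × 10⁻³⁴ / 6.164 × 10⁻²² = 1.07 × 10⁻¹² m = 1070 fm.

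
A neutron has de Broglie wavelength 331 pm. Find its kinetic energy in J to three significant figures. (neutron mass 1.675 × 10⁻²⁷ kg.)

KE = 1.20 × 10⁻²¹ J

p = h/λ = 6.626 × 10⁻³⁴ / 3.310 × 10⁻¹⁰ = 2.002 × 10⁻²⁴ kg·m/s.
KE = p²/(2m) = (2.002 × 10⁻²⁴)² / (2 × 1.675 × 10⁻²⁷) = 1.196 × 10⁻²¹ J = 1.20 × 10⁻²¹ J.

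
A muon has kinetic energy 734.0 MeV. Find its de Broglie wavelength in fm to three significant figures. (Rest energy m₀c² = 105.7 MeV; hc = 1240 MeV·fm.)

Total energy E = KE + m₀c² = 734.0 + 105.7 = 839.7 MeV.
(pc)² = E² − (m₀c²)² = (839.7)² − (105.7)² = 6.939 × 10⁵ MeV², so pc = 833.0 MeV.
λ = hc/(pc) = 1240 MeV·fm / 833.0 MeV = 1.49 fm.

λ = 1.49 fm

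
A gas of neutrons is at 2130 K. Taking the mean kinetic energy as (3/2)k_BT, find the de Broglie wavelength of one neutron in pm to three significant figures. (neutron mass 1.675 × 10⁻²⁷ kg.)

λ = 54.5 pm

KE = (3/2)k_BT = 1.5 × 1.381 × 10⁻²³ × 2130 = 4.412 × 10⁻²⁰ J.
p = √(2mKE) = √(2 × 1.675 × 10⁻²⁷ × 4.412 × 10⁻²⁰) = 1.216 × 10⁻²³ kg·m/s.
λ = h/p = 5.45 × 10⁻¹¹ m = 54.5 pm.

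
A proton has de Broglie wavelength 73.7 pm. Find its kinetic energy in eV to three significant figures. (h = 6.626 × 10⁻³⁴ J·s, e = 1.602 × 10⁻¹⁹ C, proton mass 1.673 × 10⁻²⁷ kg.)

KE = 0.151 eV

p = h/λ = 6.626 × 10⁻³⁴ / 7.370 × 10⁻¹¹ = 8.991 × 10⁻²⁴ kg·m/s.
KE = p²/(2m) = (8.991 × 10⁻²⁴)² / (2 × 1.673 × 10⁻²⁷) = 2.416 × 10⁻²⁰ J = 0.151 eV.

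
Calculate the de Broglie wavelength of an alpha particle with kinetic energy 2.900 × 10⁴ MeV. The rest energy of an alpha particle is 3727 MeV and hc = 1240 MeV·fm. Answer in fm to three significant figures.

λ = 0.0381 fm

Total energy E = KE + m₀c² = 2.900 × 10⁴ + 3727 = 32727 MeV.
(pc)² = E² − (m₀c²)² = (32727)² − (3727)² = 1.057 × 10⁹ MeV², so pc = 3.251 × 10⁴ MeV.
λ = hc/(pc) = 1240 MeV·fm / 3.251 × 10⁴ MeV = 0.0381 fm.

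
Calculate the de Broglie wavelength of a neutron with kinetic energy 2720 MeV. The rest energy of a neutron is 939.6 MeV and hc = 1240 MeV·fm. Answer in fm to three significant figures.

λ = 0.351 fm

Total energy E = KE + m₀c² = 2720 + 939.6 = 3659.6 MeV.
(pc)² = E² − (m₀c²)² = (3659.6)² − (939.6)² = 1.251 × 10⁷ MeV², so pc = 3537 MeV.
λ = hc/(pc) = 1240 MeV·fm / 3537 MeV = 0.351 fm.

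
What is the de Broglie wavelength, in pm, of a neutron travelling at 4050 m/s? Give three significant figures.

λ = 97.7 pm

p = mv = 1.675 × 10⁻²⁷ × 4050 = 6.784 × 10⁻²⁴ kg·m/s.
λ = h/p = 6.626 × 10⁻³⁴ / 6.784 × 10⁻²⁴ = 9.77 × 10⁻¹¹ m = 97.7 pm.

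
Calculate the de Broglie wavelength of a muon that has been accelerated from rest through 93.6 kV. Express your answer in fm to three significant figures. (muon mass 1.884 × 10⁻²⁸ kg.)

λ = 279 fm

KE = eV = 1.602 × 10⁻¹⁹ × 9.360 × 10⁴ = 1.499 × 10⁻¹⁴ J.
p = √(2mKE) = √(2 × 1.884 × 10⁻²⁸ × 1.499 × 10⁻¹⁴) = 2.377 × 10⁻²¹ kg·m/s.
λ = h/p = 6.626 × 10⁻³⁴ / 2.377 × 10⁻²¹ = 2.79 × 10⁻¹³ m = 279 fm.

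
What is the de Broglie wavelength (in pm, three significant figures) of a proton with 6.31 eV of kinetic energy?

KE = 6.31 eV = 1.011 × 10⁻¹⁸ J.
p = √(2mKE) = √(2 × 1.673 × 10⁻²⁷ × 1.011 × 10⁻¹⁸) = 5.816 × 10⁻²³ kg·m/s.
λ = h/p = 6.626 × 10⁻³⁴ / 5.816 × 10⁻²³ = 1.14 × 10⁻¹¹ m = 11.4 pm.

λ = 11.4 pm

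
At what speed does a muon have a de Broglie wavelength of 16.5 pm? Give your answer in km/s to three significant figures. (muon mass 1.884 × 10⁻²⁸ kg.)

p = h/λ = 6.626 × 10⁻³⁴ / 1.650 × 10⁻¹¹ = 4.016 × 10⁻²³ kg·m/s.
v = p/m = 4.016 × 10⁻²³ / 1.884 × 10⁻²⁸ = 2.13 × 10⁵ m/s = 213 km/s.

v = 213 km/s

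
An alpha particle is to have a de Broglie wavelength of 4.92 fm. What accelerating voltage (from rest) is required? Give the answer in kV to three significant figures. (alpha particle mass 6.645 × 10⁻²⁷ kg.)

V = 4260 kV

p = h/λ = 6.626 × 10⁻³⁴ / 4.920 × 10⁻¹⁵ = 1.347 × 10⁻¹⁹ kg·m/s.
KE = p²/(2m) = 1.365 × 10⁻¹² J.
V = KE/2e = 1.365 × 10⁻¹² / (2 × 1.602 × 10⁻¹⁹) = 4260 kV.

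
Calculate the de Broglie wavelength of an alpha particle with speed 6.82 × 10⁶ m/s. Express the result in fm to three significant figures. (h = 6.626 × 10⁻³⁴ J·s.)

p = mv = 6.645 × 10⁻²⁷ × 6.82 × 10⁶ = 4.532 × 10⁻²⁰ kg·m/s.
λ = h/p = 6.626 × 10⁻³⁴ / 4.532 × 10⁻²⁰ = 1.46 × 10⁻¹⁴ m = 14.6 fm.

λ = 14.6 fm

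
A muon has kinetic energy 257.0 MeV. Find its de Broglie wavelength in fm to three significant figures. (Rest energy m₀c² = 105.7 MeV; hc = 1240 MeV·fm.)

Total energy E = KE + m₀c² = 257.0 + 105.7 = 362.7 MeV.
(pc)² = E² − (m₀c²)² = (362.7)² − (105.7)² = 1.204 × 10⁵ MeV², so pc = 347.0 MeV.
λ = hc/(pc) = 1240 MeV·fm / 347.0 MeV = 3.57 fm.

λ = 3.57 fm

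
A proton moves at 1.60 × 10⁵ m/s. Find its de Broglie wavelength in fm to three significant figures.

p = mv = 1.673 × 10⁻²⁷ × 1.60 × 10⁵ = 2.677 × 10⁻²² kg·m/s.
λ = h/p = 6.626 × 10⁻³⁴ / 2.677 × 10⁻²² = 2.48 × 10⁻¹² m = 2480 fm.

λ = 2480 fm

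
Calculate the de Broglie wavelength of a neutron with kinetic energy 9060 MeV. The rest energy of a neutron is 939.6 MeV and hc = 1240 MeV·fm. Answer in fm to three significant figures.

λ = 0.125 fm

Total energy E = KE + m₀c² = 9060 + 939.6 = 9999.6 MeV.
(pc)² = E² − (m₀c²)² = (9999.6)² − (939.6)² = 9.911 × 10⁷ MeV², so pc = 9955 MeV.
λ = hc/(pc) = 1240 MeV·fm / 9955 MeV = 0.125 fm.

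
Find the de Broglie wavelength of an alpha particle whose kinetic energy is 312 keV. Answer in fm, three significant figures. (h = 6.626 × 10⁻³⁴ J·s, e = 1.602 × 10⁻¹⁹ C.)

KE = 312 keV = 4.998 × 10⁻¹⁴ J.
p = √(2mKE) = √(2 × 6.645 × 10⁻²⁷ × 4.998 × 10⁻¹⁴) = 2.577 × 10⁻²⁰ kg·m/s.
λ = h/p = 6.626 × 10⁻³⁴ / 2.577 × 10⁻²⁰ = 2.57 × 10⁻¹⁴ m = 25.7 fm.

λ = 25.7 fm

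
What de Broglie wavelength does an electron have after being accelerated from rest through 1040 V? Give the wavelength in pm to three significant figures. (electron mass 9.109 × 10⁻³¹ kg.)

λ = 38.0 pm

KE = eV = 1.602 × 10⁻¹⁹ × 1040 = 1.666 × 10⁻¹⁶ J.
p = √(2mKE) = √(2 × 9.109 × 10⁻³¹ × 1.666 × 10⁻¹⁶) = 1.742 × 10⁻²³ kg·m/s.
λ = h/p = 6.626 × 10⁻³⁴ / 1.742 × 10⁻²³ = 3.80 × 10⁻¹¹ m = 38.0 pm.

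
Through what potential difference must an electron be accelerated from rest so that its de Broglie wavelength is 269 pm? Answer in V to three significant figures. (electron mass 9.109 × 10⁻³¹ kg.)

V = 20.8 V

p = h/λ = 6.626 × 10⁻³⁴ / 2.690 × 10⁻¹⁰ = 2.463 × 10⁻²⁴ kg·m/s.
KE = p²/(2m) = 3.330 × 10⁻¹⁸ J.
V = KE/e = 3.330 × 10⁻¹⁸ / (1.602 × 10⁻¹⁹) = 20.8 V.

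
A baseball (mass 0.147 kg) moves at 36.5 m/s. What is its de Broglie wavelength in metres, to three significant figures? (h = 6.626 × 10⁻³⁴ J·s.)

λ = 1.23 × 10⁻³⁴ m

p = mv = 0.147 × 36.5 = 5.366 kg·m/s.
λ = h/p = 6.626 × 10⁻³⁴ / 5.366 = 1.23 × 10⁻³⁴ m.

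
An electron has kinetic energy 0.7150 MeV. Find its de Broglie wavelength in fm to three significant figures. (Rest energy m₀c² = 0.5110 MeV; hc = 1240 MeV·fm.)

λ = 1110 fm

Total energy E = KE + m₀c² = 0.7150 + 0.5110 = 1.2260 MeV.
(pc)² = E² − (m₀c²)² = (1.2260)² − (0.5110)² = 1.242 MeV², so pc = 1.114 MeV.
λ = hc/(pc) = 1240 MeV·fm / 1.114 MeV = 1110 fm.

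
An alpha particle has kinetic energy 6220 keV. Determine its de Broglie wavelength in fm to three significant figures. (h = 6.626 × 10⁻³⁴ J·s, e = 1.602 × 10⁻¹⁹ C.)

λ = 5.76 fm

KE = 6220 keV = 9.964 × 10⁻¹³ J.
p = √(2mKE) = √(2 × 6.645 × 10⁻²⁷ × 9.964 × 10⁻¹³) = 1.151 × 10⁻¹⁹ kg·m/s.
λ = h/p = 6.626 × 10⁻³⁴ / 1.151 × 10⁻¹⁹ = 5.76 × 10⁻¹⁵ m = 5.76 fm.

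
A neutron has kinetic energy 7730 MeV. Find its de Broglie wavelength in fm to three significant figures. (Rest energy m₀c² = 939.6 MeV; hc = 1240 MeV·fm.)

λ = 0.144 fm

Total energy E = KE + m₀c² = 7730 + 939.6 = 8669.6 MeV.
(pc)² = E² − (m₀c²)² = (8669.6)² − (939.6)² = 7.428 × 10⁷ MeV², so pc = 8619 MeV.
λ = hc/(pc) = 1240 MeV·fm / 8619 MeV = 0.144 fm.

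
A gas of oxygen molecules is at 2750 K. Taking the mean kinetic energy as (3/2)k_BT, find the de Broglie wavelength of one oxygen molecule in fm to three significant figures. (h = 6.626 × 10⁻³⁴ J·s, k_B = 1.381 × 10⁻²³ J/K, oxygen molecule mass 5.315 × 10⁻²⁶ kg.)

λ = 8510 fm

KE = (3/2)k_BT = 1.5 × 1.381 × 10⁻²³ × 2750 = 5.697 × 10⁻²⁰ J.
p = √(2mKE) = √(2 × 5.315 × 10⁻²⁶ × 5.697 × 10⁻²⁰) = 7.782 × 10⁻²³ kg·m/s.
λ = h/p = 8.51 × 10⁻¹² m = 8510 fm.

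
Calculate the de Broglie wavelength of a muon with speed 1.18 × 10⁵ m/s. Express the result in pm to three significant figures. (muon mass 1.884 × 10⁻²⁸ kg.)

λ = 29.8 pm

p = mv = 1.884 × 10⁻²⁸ × 1.18 × 10⁵ = 2.223 × 10⁻²³ kg·m/s.
λ = h/p = 6.626 × 10⁻³⁴ / 2.223 × 10⁻²³ = 2.98 × 10⁻¹¹ m = 29.8 pm.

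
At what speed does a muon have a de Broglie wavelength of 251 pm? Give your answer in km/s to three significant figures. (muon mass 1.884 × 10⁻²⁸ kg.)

p = h/λ = 6.626 × 10⁻³⁴ / 2.510 × 10⁻¹⁰ = 2.640 × 10⁻²⁴ kg·m/s.
v = p/m = 2.640 × 10⁻²⁴ / 1.884 × 10⁻²⁸ = 1.40 × 10⁴ m/s = 14.0 km/s.

v = 14.0 km/s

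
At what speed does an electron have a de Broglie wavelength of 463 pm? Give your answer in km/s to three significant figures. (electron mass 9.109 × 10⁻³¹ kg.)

p = h/λ = 6.626 × 10⁻³⁴ / 4.630 × 10⁻¹⁰ = 1.431 × 10⁻²⁴ kg·m/s.
v = p/m = 1.431 × 10⁻²⁴ / 9.109 × 10⁻³¹ = 1.57 × 10⁶ m/s = 1570 km/s.

v = 1570 km/s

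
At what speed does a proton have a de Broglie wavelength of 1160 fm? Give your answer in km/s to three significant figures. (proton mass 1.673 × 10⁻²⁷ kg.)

v = 341 km/s

p = h/λ = 6.626 × 10⁻³⁴ / 1.160 × 10⁻¹² = 5.712 × 10⁻²² kg·m/s.
v = p/m = 5.712 × 10⁻²² / 1.673 × 10⁻²⁷ = 3.41 × 10⁵ m/s = 341 km/s.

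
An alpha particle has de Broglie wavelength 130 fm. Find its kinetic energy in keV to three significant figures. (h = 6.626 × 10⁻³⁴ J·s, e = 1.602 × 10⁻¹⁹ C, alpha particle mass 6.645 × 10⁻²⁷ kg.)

p = h/λ = 6.626 × 10⁻³⁴ / 1.300 × 10⁻¹³ = 5.097 × 10⁻²¹ kg·m/s.
KE = p²/(2m) = (5.097 × 10⁻²¹)² / (2 × 6.645 × 10⁻²⁷) = 1.955 × 10⁻¹⁵ J = 12.2 keV.

KE = 12.2 keV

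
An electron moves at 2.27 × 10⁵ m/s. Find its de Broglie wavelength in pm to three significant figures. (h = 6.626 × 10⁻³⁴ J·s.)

p = mv = 9.109 × 10⁻³¹ × 2.27 × 10⁵ = 2.068 × 10⁻²⁵ kg·m/s.
λ = h/p = 6.626 × 10⁻³⁴ / 2.068 × 10⁻²⁵ = 3.20 × 10⁻⁹ m = 3200 pm.

λ = 3200 pm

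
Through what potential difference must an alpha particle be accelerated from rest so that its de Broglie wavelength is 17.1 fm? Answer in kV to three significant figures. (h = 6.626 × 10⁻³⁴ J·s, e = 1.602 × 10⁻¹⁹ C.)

V = 353 kV

p = h/λ = 6.626 × 10⁻³⁴ / 1.710 × 10⁻¹⁴ = 3.875 × 10⁻²⁰ kg·m/s.
KE = p²/(2m) = 1.130 × 10⁻¹³ J.
V = KE/2e = 1.130 × 10⁻¹³ / (2 × 1.602 × 10⁻¹⁹) = 353 kV.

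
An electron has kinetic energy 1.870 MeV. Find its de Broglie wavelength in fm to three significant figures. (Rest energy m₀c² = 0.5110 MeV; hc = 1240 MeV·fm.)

λ = 533 fm

Total energy E = KE + m₀c² = 1.870 + 0.5110 = 2.3810 MeV.
(pc)² = E² − (m₀c²)² = (2.3810)² − (0.5110)² = 5.408 MeV², so pc = 2.326 MeV.
λ = hc/(pc) = 1240 MeV·fm / 2.326 MeV = 533 fm.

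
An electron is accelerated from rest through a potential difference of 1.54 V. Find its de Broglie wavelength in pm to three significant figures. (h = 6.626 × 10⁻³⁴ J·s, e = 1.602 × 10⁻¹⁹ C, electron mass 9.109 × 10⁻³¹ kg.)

KE = eV = 1.602 × 10⁻¹⁹ × 1.540 = 2.467 × 10⁻¹⁹ J.
p = √(2mKE) = √(2 × 9.109 × 10⁻³¹ × 2.467 × 10⁻¹⁹) = 6.704 × 10⁻²⁵ kg·m/s.
λ = h/p = 6.626 × 10⁻³⁴ / 6.704 × 10⁻²⁵ = 9.88 × 10⁻¹⁰ m = 988 pm.

λ = 988 pm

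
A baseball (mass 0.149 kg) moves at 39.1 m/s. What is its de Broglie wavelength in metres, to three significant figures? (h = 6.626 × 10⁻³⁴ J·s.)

λ = 1.14 × 10⁻³⁴ m

p = mv = 0.149 × 39.1 = 5.826 kg·m/s.
λ = h/p = 6.626 × 10⁻³⁴ / 5.826 = 1.14 × 10⁻³⁴ m.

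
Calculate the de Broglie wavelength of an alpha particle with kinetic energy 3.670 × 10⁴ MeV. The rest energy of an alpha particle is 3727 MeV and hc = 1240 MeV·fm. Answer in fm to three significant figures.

Total energy E = KE + m₀c² = 3.670 × 10⁴ + 3727 = 40427 MeV.
(pc)² = E² − (m₀c²)² = (40427)² − (3727)² = 1.620 × 10⁹ MeV², so pc = 4.025 × 10⁴ MeV.
λ = hc/(pc) = 1240 MeV·fm / 4.025 × 10⁴ MeV = 0.0308 fm.

λ = 0.0308 fm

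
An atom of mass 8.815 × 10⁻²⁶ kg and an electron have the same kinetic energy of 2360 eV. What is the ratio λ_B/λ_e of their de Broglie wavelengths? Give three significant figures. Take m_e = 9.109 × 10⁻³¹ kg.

λ_B/λ_e = 3.21 × 10⁻³

At fixed KE, p = √(2mKE) so λ = h/p ∝ 1/√m.
λ_B/λ_e = √(m_e/m_B) = √(9.109 × 10⁻³¹/8.815 × 10⁻²⁶) = √(1.033 × 10⁻⁵) = 3.21 × 10⁻³.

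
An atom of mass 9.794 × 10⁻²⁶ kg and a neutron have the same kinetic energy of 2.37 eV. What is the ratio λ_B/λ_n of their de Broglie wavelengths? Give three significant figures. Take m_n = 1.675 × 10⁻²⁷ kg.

λ_B/λ_n = 0.131

At fixed KE, p = √(2mKE) so λ = h/p ∝ 1/√m.
λ_B/λ_n = √(m_n/m_B) = √(1.675 × 10⁻²⁷/9.794 × 10⁻²⁶) = √(0.01710) = 0.131.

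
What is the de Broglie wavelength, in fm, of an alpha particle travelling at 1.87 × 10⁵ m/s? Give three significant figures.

λ = 533 fm

p = mv = 6.645 × 10⁻²⁷ × 1.87 × 10⁵ = 1.243 × 10⁻²¹ kg·m/s.
λ = h/p = 6.626 × 10⁻³⁴ / 1.243 × 10⁻²¹ = 5.33 × 10⁻¹³ m = 533 fm.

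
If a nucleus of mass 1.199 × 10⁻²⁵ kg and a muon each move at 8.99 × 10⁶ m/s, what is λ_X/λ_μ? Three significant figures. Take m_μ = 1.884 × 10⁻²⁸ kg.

λ_X/λ_μ = 1.57 × 10⁻³

At fixed v, p = mv so λ = h/(mv) ∝ 1/m.
λ_X/λ_μ = m_μ/m_X = 1.884 × 10⁻²⁸/1.199 × 10⁻²⁵ = 1.57 × 10⁻³.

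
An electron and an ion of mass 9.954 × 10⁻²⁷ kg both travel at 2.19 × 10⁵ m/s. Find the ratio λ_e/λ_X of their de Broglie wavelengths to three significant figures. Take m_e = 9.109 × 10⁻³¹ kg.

At fixed v, p = mv so λ = h/(mv) ∝ 1/m.
λ_e/λ_X = m_X/m_e = 9.954 × 10⁻²⁷/9.109 × 10⁻³¹ = 1.09 × 10⁴.

λ_e/λ_X = 1.09 × 10⁴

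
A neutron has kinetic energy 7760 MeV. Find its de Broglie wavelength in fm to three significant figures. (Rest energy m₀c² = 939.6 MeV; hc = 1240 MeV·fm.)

λ = 0.143 fm

Total energy E = KE + m₀c² = 7760 + 939.6 = 8699.6 MeV.
(pc)² = E² − (m₀c²)² = (8699.6)² − (939.6)² = 7.480 × 10⁷ MeV², so pc = 8649 MeV.
λ = hc/(pc) = 1240 MeV·fm / 8649 MeV = 0.143 fm.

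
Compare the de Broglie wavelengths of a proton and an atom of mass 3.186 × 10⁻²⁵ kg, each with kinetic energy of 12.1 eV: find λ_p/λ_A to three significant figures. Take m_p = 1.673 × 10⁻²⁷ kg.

At fixed KE, p = √(2mKE) so λ = h/p ∝ 1/√m.
λ_p/λ_A = √(m_A/m_p) = √(3.186 × 10⁻²⁵/1.673 × 10⁻²⁷) = √(190.4) = 13.8.

λ_p/λ_A = 13.8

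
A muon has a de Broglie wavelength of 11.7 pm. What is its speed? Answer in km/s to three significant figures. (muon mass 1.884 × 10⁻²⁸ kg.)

v = 301 km/s

p = h/λ = 6.626 × 10⁻³⁴ / 1.170 × 10⁻¹¹ = 5.663 × 10⁻²³ kg·m/s.
v = p/m = 5.663 × 10⁻²³ / 1.884 × 10⁻²⁸ = 3.01 × 10⁵ m/s = 301 km/s.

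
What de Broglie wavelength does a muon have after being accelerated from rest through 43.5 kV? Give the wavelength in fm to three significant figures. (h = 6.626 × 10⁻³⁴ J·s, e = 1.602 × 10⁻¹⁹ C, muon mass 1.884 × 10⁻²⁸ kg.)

λ = 409 fm

KE = eV = 1.602 × 10⁻¹⁹ × 4.350 × 10⁴ = 6.969 × 10⁻¹⁵ J.
p = √(2mKE) = √(2 × 1.884 × 10⁻²⁸ × 6.969 × 10⁻¹⁵) = 1.620 × 10⁻²¹ kg·m/s.
λ = h/p = 6.626 × 10⁻³⁴ / 1.620 × 10⁻²¹ = 4.09 × 10⁻¹³ m = 409 fm.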